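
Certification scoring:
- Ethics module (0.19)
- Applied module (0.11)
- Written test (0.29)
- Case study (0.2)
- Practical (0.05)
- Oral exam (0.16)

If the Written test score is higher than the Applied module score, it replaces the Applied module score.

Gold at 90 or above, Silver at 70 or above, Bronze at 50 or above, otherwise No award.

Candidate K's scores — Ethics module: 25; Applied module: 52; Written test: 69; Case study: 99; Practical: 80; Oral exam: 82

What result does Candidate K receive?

Written test (69) > Applied module (52), so Applied module counts as 69.
Weighted total:
  Ethics module 25 × 0.19 = 4.75
  Applied module 69 × 0.11 = 7.59
  Written test 69 × 0.29 = 20.01
  Case study 99 × 0.2 = 19.8
  Practical 80 × 0.05 = 4
  Oral exam 82 × 0.16 = 13.12
Sum = 69.27
69.27 is ≥ 50 and < 70 → Bronze

Bronze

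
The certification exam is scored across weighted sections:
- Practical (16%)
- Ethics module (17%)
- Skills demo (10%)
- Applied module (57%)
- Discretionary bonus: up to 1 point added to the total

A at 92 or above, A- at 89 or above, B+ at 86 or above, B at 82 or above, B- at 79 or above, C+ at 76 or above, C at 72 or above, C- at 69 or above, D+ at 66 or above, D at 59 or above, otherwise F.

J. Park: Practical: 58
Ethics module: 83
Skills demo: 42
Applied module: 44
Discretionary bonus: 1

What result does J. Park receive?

F

Weighted total:
  Practical 58 × 0.16 = 9.28
  Ethics module 83 × 0.17 = 14.11
  Skills demo 42 × 0.1 = 4.2
  Applied module 44 × 0.57 = 25.08
Sum = 52.67
Discretionary bonus: 52.67 + 1 = 53.67
53.67 < 59 → F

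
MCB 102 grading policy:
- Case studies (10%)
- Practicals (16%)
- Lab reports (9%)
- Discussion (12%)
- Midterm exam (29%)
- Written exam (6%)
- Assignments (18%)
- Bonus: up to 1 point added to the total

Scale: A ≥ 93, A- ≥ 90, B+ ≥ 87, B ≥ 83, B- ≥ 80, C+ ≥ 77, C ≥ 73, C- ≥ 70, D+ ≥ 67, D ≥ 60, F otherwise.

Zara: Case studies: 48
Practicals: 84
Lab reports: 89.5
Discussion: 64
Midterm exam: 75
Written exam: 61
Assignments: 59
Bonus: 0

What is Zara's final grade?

C-

Weighted total:
  Case studies 48 × 0.1 = 4.8
  Practicals 84 × 0.16 = 13.44
  Lab reports 89.5 × 0.09 = 8.055
  Discussion 64 × 0.12 = 7.68
  Midterm exam 75 × 0.29 = 21.75
  Written exam 61 × 0.06 = 3.66
  Assignments 59 × 0.18 = 10.62
Sum = 70.005
Bonus: 70.005 + 0 = 70.005
70.005 is ≥ 70 and < 73 → C-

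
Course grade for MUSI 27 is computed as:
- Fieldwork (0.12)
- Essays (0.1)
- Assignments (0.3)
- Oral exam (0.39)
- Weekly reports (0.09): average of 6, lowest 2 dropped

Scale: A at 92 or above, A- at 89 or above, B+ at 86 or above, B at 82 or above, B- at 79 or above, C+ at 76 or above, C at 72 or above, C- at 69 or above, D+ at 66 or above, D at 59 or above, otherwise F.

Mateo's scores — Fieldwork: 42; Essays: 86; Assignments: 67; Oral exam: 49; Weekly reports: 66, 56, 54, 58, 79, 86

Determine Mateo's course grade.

Weekly reports: drop 54, 56 → average of remaining 4 = 289/4 = 72.25
Weighted total:
  Fieldwork 42 × 0.12 = 5.04
  Essays 86 × 0.1 = 8.6
  Assignments 67 × 0.3 = 20.1
  Oral exam 49 × 0.39 = 19.11
  Weekly reports 72.25 × 0.09 = 6.5025
Sum = 59.3525
59.3525 is ≥ 59 and < 66 → D

D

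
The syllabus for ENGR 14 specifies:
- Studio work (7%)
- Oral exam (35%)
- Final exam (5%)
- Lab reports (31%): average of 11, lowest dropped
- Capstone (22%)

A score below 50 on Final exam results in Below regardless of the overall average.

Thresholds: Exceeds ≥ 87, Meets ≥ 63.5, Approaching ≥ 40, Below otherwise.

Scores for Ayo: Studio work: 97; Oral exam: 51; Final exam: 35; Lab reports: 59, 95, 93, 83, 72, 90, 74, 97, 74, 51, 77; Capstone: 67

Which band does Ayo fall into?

Lab reports: drop 51 → average of remaining 10 = 814/10 = 81.4
Final exam score 35 < 50: minimum not met.
Weighted total:
  Studio work 97 × 0.07 = 6.79
  Oral exam 51 × 0.35 = 17.85
  Final exam 35 × 0.05 = 1.75
  Lab reports 81.4 × 0.31 = 25.234
  Capstone 67 × 0.22 = 14.74
Sum = 66.364
Because the Final exam minimum was not met, the result is Below.

Below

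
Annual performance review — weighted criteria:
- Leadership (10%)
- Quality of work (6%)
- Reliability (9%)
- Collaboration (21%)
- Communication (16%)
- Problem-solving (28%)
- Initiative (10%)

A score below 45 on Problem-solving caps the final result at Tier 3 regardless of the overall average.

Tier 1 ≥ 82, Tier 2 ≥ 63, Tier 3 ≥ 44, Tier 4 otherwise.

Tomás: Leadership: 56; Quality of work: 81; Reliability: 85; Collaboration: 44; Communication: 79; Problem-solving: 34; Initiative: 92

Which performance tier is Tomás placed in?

Problem-solving score 34 < 45: minimum not met.
Weighted total:
  Leadership 56 × 0.1 = 5.6
  Quality of work 81 × 0.06 = 4.86
  Reliability 85 × 0.09 = 7.65
  Collaboration 44 × 0.21 = 9.24
  Communication 79 × 0.16 = 12.64
  Problem-solving 34 × 0.28 = 9.52
  Initiative 92 × 0.1 = 9.2
Sum = 58.71
58.71 would be Tier 3; cap at Tier 3 applies → Tier 3.

Tier 3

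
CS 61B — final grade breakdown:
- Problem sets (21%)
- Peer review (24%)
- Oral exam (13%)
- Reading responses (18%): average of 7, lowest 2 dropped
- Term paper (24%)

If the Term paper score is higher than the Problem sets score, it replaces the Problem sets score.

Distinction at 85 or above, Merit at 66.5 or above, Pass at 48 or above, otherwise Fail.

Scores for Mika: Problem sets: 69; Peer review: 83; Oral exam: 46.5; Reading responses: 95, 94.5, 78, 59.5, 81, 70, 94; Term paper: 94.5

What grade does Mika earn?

Merit

Reading responses: drop 59.5, 70 → average of remaining 5 = 442.5/5 = 88.5
Term paper (94.5) > Problem sets (69), so Problem sets counts as 94.5.
Weighted total:
  Problem sets 94.5 × 0.21 = 19.845
  Peer review 83 × 0.24 = 19.92
  Oral exam 46.5 × 0.13 = 6.045
  Reading responses 88.5 × 0.18 = 15.93
  Term paper 94.5 × 0.24 = 22.68
Sum = 84.42
84.42 is ≥ 66.5 and < 85 → Merit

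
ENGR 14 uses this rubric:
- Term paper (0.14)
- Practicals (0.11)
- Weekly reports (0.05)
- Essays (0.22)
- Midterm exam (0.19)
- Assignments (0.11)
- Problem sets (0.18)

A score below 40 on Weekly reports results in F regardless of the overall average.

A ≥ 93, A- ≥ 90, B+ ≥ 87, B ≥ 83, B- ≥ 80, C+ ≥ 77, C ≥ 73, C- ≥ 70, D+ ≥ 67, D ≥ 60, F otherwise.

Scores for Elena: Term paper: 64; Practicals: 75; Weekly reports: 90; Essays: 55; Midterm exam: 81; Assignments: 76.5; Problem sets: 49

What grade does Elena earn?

D

Weekly reports score 90 ≥ 40: minimum met.
Weighted total:
  Term paper 64 × 0.14 = 8.96
  Practicals 75 × 0.11 = 8.25
  Weekly reports 90 × 0.05 = 4.5
  Essays 55 × 0.22 = 12.1
  Midterm exam 81 × 0.19 = 15.39
  Assignments 76.5 × 0.11 = 8.415
  Problem sets 49 × 0.18 = 8.82
Sum = 66.435
66.435 is ≥ 60 and < 67 → D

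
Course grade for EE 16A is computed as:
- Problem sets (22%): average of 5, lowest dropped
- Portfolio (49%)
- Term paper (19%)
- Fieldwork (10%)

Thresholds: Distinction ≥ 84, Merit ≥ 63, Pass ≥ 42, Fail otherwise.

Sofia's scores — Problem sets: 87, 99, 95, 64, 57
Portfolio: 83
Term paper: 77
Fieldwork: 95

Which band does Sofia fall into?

Merit

Problem sets: drop 57 → average of remaining 4 = 345/4 = 86.25
Weighted total:
  Problem sets 86.25 × 0.22 = 18.975
  Portfolio 83 × 0.49 = 40.67
  Term paper 77 × 0.19 = 14.63
  Fieldwork 95 × 0.1 = 9.5
Sum = 83.775
83.775 is ≥ 63 and < 84 → Merit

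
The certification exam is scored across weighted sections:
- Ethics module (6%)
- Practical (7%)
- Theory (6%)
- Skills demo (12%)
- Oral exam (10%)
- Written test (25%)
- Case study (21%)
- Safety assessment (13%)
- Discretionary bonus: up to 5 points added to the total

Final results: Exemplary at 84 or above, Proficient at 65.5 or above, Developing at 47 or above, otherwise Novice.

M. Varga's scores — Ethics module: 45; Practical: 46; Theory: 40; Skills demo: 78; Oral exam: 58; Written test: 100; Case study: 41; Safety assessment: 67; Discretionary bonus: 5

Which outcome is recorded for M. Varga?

Proficient

Weighted total:
  Ethics module 45 × 0.06 = 2.7
  Practical 46 × 0.07 = 3.22
  Theory 40 × 0.06 = 2.4
  Skills demo 78 × 0.12 = 9.36
  Oral exam 58 × 0.1 = 5.8
  Written test 100 × 0.25 = 25
  Case study 41 × 0.21 = 8.61
  Safety assessment 67 × 0.13 = 8.71
Sum = 65.8
Discretionary bonus: 65.8 + 5 = 70.8
70.8 is ≥ 65.5 and < 84 → Proficient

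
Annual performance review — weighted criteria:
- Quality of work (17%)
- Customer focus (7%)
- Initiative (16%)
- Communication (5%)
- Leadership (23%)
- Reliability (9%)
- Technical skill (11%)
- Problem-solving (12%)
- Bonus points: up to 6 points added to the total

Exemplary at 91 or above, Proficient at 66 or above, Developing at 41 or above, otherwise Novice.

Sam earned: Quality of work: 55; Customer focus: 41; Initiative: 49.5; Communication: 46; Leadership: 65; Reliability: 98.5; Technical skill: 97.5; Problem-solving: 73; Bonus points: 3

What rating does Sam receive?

Proficient

Weighted total:
  Quality of work 55 × 0.17 = 9.35
  Customer focus 41 × 0.07 = 2.87
  Initiative 49.5 × 0.16 = 7.92
  Communication 46 × 0.05 = 2.3
  Leadership 65 × 0.23 = 14.95
  Reliability 98.5 × 0.09 = 8.865
  Technical skill 97.5 × 0.11 = 10.725
  Problem-solving 73 × 0.12 = 8.76
Sum = 65.74
Bonus points: 65.74 + 3 = 68.74
68.74 is ≥ 66 and < 91 → Proficient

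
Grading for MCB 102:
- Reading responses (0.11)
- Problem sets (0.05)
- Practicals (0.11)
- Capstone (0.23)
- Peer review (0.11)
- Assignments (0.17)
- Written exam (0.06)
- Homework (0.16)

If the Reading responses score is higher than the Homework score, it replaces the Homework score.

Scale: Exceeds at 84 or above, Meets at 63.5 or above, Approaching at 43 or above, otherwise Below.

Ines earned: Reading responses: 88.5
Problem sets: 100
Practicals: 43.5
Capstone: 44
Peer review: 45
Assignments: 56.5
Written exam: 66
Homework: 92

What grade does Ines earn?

Approaching

Reading responses (88.5) ≤ Homework (92), so Homework stays at 92.
Weighted total:
  Reading responses 88.5 × 0.11 = 9.735
  Problem sets 100 × 0.05 = 5
  Practicals 43.5 × 0.11 = 4.785
  Capstone 44 × 0.23 = 10.12
  Peer review 45 × 0.11 = 4.95
  Assignments 56.5 × 0.17 = 9.605
  Written exam 66 × 0.06 = 3.96
  Homework 92 × 0.16 = 14.72
Sum = 62.875
62.875 is ≥ 43 and < 63.5 → Approaching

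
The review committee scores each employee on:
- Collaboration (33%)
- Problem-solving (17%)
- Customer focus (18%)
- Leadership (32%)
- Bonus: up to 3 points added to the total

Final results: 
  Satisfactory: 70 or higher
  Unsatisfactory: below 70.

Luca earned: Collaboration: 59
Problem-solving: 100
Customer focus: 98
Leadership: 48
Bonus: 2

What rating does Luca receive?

Weighted total:
  Collaboration 59 × 0.33 = 19.47
  Problem-solving 100 × 0.17 = 17
  Customer focus 98 × 0.18 = 17.64
  Leadership 48 × 0.32 = 15.36
Sum = 69.47
Bonus: 69.47 + 2 = 71.47
71.47 ≥ 70 → Satisfactory

Satisfactory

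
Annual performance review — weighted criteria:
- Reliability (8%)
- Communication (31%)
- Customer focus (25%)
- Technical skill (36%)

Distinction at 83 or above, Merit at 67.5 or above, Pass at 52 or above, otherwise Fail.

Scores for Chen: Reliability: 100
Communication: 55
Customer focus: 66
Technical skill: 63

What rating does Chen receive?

Weighted total:
  Reliability 100 × 0.08 = 8
  Communication 55 × 0.31 = 17.05
  Customer focus 66 × 0.25 = 16.5
  Technical skill 63 × 0.36 = 22.68
Sum = 64.23
64.23 is ≥ 52 and < 67.5 → Pass

Pass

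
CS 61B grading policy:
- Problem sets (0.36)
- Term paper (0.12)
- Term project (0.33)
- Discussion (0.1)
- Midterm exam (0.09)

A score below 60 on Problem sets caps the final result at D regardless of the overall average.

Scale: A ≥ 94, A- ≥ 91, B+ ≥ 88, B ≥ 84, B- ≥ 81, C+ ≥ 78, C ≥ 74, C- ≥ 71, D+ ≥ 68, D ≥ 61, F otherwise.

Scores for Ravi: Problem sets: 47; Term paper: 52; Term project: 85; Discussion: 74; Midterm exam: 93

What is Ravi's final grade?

D

Problem sets score 47 < 60: minimum not met.
Weighted total:
  Problem sets 47 × 0.36 = 16.92
  Term paper 52 × 0.12 = 6.24
  Term project 85 × 0.33 = 28.05
  Discussion 74 × 0.1 = 7.4
  Midterm exam 93 × 0.09 = 8.37
Sum = 66.98
66.98 would be D; cap at D applies → D.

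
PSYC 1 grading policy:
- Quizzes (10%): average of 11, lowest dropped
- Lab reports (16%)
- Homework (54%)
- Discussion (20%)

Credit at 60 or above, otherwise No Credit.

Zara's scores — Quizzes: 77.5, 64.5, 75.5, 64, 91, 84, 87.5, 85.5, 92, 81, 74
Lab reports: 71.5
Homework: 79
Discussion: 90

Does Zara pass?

Quizzes: drop 64 → average of remaining 10 = 812.5/10 = 81.25
Weighted total:
  Quizzes 81.25 × 0.1 = 8.125
  Lab reports 71.5 × 0.16 = 11.44
  Homework 79 × 0.54 = 42.66
  Discussion 90 × 0.2 = 18
Sum = 80.225
80.225 ≥ 60 → Credit

Credit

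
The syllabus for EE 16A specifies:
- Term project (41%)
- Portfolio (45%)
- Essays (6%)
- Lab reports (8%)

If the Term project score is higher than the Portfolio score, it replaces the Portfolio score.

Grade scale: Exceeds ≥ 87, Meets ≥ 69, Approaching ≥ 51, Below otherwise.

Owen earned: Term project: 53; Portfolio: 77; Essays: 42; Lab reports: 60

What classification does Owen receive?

Term project (53) ≤ Portfolio (77), so Portfolio stays at 77.
Weighted total:
  Term project 53 × 0.41 = 21.73
  Portfolio 77 × 0.45 = 34.65
  Essays 42 × 0.06 = 2.52
  Lab reports 60 × 0.08 = 4.8
Sum = 63.7
63.7 is ≥ 51 and < 69 → Approaching

Approaching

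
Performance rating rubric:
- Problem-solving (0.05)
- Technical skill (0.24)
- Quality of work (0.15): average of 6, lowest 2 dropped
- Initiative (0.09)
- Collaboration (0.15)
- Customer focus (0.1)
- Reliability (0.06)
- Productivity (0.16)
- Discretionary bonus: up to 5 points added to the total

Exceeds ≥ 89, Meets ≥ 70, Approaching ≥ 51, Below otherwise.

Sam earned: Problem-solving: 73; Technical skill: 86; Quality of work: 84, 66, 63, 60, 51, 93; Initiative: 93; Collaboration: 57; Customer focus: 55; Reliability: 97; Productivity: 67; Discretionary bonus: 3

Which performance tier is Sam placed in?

Quality of work: drop 51, 60 → average of remaining 4 = 306/4 = 76.5
Weighted total:
  Problem-solving 73 × 0.05 = 3.65
  Technical skill 86 × 0.24 = 20.64
  Quality of work 76.5 × 0.15 = 11.475
  Initiative 93 × 0.09 = 8.37
  Collaboration 57 × 0.15 = 8.55
  Customer focus 55 × 0.1 = 5.5
  Reliability 97 × 0.06 = 5.82
  Productivity 67 × 0.16 = 10.72
Sum = 74.725
Discretionary bonus: 74.725 + 3 = 77.725
77.725 is ≥ 70 and < 89 → Meets

Meets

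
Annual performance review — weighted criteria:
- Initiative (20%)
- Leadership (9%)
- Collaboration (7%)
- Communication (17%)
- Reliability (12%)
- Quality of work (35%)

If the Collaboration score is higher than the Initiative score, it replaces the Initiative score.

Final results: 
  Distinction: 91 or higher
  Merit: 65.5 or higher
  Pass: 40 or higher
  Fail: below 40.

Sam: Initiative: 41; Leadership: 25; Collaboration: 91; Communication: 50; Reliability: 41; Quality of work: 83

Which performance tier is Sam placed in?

Merit

Collaboration (91) > Initiative (41), so Initiative counts as 91.
Weighted total:
  Initiative 91 × 0.2 = 18.2
  Leadership 25 × 0.09 = 2.25
  Collaboration 91 × 0.07 = 6.37
  Communication 50 × 0.17 = 8.5
  Reliability 41 × 0.12 = 4.92
  Quality of work 83 × 0.35 = 29.05
Sum = 69.29
69.29 is ≥ 65.5 and < 91 → Merit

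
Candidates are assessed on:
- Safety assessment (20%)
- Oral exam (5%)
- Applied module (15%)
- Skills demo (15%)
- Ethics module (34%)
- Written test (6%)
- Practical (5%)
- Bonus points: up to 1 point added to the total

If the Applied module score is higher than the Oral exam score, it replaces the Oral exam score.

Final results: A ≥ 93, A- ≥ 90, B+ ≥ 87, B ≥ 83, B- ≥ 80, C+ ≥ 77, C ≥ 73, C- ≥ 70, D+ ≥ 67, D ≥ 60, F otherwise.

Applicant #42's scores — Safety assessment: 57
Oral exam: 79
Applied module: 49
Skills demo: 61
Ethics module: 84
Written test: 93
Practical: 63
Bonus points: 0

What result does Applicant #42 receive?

D+

Applied module (49) ≤ Oral exam (79), so Oral exam stays at 79.
Weighted total:
  Safety assessment 57 × 0.2 = 11.4
  Oral exam 79 × 0.05 = 3.95
  Applied module 49 × 0.15 = 7.35
  Skills demo 61 × 0.15 = 9.15
  Ethics module 84 × 0.34 = 28.56
  Written test 93 × 0.06 = 5.58
  Practical 63 × 0.05 = 3.15
Sum = 69.14
Bonus points: 69.14 + 0 = 69.14
69.14 is ≥ 67 and < 70 → D+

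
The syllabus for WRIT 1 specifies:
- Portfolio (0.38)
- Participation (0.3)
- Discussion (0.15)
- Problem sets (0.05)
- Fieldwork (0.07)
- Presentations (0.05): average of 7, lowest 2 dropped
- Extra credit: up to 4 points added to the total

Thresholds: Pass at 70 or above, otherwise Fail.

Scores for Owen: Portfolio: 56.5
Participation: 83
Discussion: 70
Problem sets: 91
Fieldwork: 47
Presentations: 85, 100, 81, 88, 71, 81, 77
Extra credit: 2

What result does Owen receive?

Presentations: drop 71, 77 → average of remaining 5 = 435/5 = 87
Weighted total:
  Portfolio 56.5 × 0.38 = 21.47
  Participation 83 × 0.3 = 24.9
  Discussion 70 × 0.15 = 10.5
  Problem sets 91 × 0.05 = 4.55
  Fieldwork 47 × 0.07 = 3.29
  Presentations 87 × 0.05 = 4.35
Sum = 69.06
Extra credit: 69.06 + 2 = 71.06
71.06 ≥ 70 → Pass

Pass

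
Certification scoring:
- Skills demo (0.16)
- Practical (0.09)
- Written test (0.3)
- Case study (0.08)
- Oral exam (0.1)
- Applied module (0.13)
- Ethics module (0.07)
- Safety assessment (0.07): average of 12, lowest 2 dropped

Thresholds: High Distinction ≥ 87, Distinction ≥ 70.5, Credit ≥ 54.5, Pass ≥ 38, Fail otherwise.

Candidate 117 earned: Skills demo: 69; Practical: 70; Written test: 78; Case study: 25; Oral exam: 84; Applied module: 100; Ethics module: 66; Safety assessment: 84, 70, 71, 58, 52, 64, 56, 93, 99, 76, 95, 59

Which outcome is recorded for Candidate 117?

Distinction

Safety assessment: drop 52, 56 → average of remaining 10 = 769/10 = 76.9
Weighted total:
  Skills demo 69 × 0.16 = 11.04
  Practical 70 × 0.09 = 6.3
  Written test 78 × 0.3 = 23.4
  Case study 25 × 0.08 = 2
  Oral exam 84 × 0.1 = 8.4
  Applied module 100 × 0.13 = 13
  Ethics module 66 × 0.07 = 4.62
  Safety assessment 76.9 × 0.07 = 5.383
Sum = 74.143
74.143 is ≥ 70.5 and < 87 → Distinction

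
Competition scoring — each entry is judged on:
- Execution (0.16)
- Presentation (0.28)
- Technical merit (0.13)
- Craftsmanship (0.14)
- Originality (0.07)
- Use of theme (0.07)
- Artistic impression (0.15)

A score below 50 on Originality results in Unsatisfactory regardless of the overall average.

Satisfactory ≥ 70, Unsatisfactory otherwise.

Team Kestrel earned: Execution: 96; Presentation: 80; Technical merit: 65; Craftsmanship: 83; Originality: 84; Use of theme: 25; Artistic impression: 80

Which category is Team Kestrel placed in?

Originality score 84 ≥ 50: minimum met.
Weighted total:
  Execution 96 × 0.16 = 15.36
  Presentation 80 × 0.28 = 22.4
  Technical merit 65 × 0.13 = 8.45
  Craftsmanship 83 × 0.14 = 11.62
  Originality 84 × 0.07 = 5.88
  Use of theme 25 × 0.07 = 1.75
  Artistic impression 80 × 0.15 = 12
Sum = 77.46
77.46 ≥ 70 → Satisfactory

Satisfactory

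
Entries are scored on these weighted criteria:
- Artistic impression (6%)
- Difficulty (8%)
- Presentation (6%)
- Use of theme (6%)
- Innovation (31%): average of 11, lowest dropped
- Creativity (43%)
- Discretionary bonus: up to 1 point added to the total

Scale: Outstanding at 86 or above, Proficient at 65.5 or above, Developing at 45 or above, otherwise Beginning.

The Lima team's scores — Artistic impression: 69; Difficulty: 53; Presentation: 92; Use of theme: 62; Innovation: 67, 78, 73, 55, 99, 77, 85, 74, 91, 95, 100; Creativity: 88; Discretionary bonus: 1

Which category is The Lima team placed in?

Innovation: drop 55 → average of remaining 10 = 839/10 = 83.9
Weighted total:
  Artistic impression 69 × 0.06 = 4.14
  Difficulty 53 × 0.08 = 4.24
  Presentation 92 × 0.06 = 5.52
  Use of theme 62 × 0.06 = 3.72
  Innovation 83.9 × 0.31 = 26.009
  Creativity 88 × 0.43 = 37.84
Sum = 81.469
Discretionary bonus: 81.469 + 1 = 82.469
82.469 is ≥ 65.5 and < 86 → Proficient

Proficient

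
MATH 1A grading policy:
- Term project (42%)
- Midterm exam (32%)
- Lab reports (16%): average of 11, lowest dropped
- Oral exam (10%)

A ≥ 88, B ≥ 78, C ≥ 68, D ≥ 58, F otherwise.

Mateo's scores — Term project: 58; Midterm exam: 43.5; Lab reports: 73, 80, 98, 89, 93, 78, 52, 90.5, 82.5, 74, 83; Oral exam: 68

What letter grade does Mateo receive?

D

Lab reports: drop 52 → average of remaining 10 = 841/10 = 84.1
Weighted total:
  Term project 58 × 0.42 = 24.36
  Midterm exam 43.5 × 0.32 = 13.92
  Lab reports 84.1 × 0.16 = 13.456
  Oral exam 68 × 0.1 = 6.8
Sum = 58.536
58.536 is ≥ 58 and < 68 → D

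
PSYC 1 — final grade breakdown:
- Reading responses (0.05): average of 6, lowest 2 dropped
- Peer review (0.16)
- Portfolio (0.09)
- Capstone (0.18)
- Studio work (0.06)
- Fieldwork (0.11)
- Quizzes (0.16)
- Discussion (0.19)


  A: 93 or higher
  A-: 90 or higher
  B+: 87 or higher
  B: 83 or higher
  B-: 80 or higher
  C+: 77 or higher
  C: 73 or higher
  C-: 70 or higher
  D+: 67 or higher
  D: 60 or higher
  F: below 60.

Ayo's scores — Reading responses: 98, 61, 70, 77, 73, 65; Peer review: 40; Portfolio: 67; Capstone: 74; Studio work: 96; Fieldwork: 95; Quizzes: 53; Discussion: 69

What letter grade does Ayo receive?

Reading responses: drop 61, 65 → average of remaining 4 = 318/4 = 79.5
Weighted total:
  Reading responses 79.5 × 0.05 = 3.975
  Peer review 40 × 0.16 = 6.4
  Portfolio 67 × 0.09 = 6.03
  Capstone 74 × 0.18 = 13.32
  Studio work 96 × 0.06 = 5.76
  Fieldwork 95 × 0.11 = 10.45
  Quizzes 53 × 0.16 = 8.48
  Discussion 69 × 0.19 = 13.11
Sum = 67.525
67.525 is ≥ 67 and < 70 → D+

D+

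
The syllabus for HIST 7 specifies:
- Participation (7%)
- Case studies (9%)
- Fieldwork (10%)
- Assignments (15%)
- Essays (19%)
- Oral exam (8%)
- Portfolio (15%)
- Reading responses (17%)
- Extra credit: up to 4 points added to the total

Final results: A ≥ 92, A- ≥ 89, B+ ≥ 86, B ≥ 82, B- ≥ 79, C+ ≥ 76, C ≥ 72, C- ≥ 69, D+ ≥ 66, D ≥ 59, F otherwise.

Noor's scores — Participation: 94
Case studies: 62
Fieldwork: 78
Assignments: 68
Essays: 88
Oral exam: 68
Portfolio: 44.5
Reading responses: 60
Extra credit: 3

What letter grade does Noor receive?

C

Weighted total:
  Participation 94 × 0.07 = 6.58
  Case studies 62 × 0.09 = 5.58
  Fieldwork 78 × 0.1 = 7.8
  Assignments 68 × 0.15 = 10.2
  Essays 88 × 0.19 = 16.72
  Oral exam 68 × 0.08 = 5.44
  Portfolio 44.5 × 0.15 = 6.675
  Reading responses 60 × 0.17 = 10.2
Sum = 69.195
Extra credit: 69.195 + 3 = 72.195
72.195 is ≥ 72 and < 76 → C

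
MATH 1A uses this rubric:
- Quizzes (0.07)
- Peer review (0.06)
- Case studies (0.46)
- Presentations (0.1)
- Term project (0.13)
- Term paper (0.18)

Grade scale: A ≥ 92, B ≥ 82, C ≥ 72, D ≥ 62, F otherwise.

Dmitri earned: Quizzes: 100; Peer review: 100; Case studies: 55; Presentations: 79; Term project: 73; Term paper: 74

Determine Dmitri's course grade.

Weighted total:
  Quizzes 100 × 0.07 = 7
  Peer review 100 × 0.06 = 6
  Case studies 55 × 0.46 = 25.3
  Presentations 79 × 0.1 = 7.9
  Term project 73 × 0.13 = 9.49
  Term paper 74 × 0.18 = 13.32
Sum = 69.01
69.01 is ≥ 62 and < 72 → D

D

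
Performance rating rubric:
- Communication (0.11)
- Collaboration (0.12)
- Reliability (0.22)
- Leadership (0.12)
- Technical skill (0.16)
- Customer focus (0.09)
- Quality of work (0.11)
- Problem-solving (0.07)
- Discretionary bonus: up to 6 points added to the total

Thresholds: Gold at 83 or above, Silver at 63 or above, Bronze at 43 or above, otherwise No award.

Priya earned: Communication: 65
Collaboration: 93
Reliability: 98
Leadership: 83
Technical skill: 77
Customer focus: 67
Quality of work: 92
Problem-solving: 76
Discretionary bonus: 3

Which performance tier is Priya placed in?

Gold

Weighted total:
  Communication 65 × 0.11 = 7.15
  Collaboration 93 × 0.12 = 11.16
  Reliability 98 × 0.22 = 21.56
  Leadership 83 × 0.12 = 9.96
  Technical skill 77 × 0.16 = 12.32
  Customer focus 67 × 0.09 = 6.03
  Quality of work 92 × 0.11 = 10.12
  Problem-solving 76 × 0.07 = 5.32
Sum = 83.62
Discretionary bonus: 83.62 + 3 = 86.62
86.62 ≥ 83 → Gold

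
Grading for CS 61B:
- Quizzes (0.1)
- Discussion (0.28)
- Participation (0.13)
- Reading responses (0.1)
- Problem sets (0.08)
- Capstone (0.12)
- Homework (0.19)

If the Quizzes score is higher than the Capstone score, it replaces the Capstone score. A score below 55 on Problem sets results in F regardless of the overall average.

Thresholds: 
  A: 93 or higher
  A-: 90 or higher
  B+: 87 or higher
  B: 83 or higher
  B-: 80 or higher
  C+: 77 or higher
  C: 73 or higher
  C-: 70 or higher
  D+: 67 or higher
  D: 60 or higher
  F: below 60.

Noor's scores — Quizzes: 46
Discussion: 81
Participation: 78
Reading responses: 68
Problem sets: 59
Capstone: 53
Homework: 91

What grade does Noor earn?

C-

Quizzes (46) ≤ Capstone (53), so Capstone stays at 53.
Problem sets score 59 ≥ 55: minimum met.
Weighted total:
  Quizzes 46 × 0.1 = 4.6
  Discussion 81 × 0.28 = 22.68
  Participation 78 × 0.13 = 10.14
  Reading responses 68 × 0.1 = 6.8
  Problem sets 59 × 0.08 = 4.72
  Capstone 53 × 0.12 = 6.36
  Homework 91 × 0.19 = 17.29
Sum = 72.59
72.59 is ≥ 70 and < 73 → C-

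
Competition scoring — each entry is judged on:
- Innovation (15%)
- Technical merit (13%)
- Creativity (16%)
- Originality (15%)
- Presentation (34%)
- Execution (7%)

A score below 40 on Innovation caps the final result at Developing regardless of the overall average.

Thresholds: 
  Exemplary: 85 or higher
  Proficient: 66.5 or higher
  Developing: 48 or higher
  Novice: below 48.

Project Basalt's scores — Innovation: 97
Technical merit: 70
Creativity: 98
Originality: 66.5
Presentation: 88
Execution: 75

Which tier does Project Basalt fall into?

Innovation score 97 ≥ 40: minimum met.
Weighted total:
  Innovation 97 × 0.15 = 14.55
  Technical merit 70 × 0.13 = 9.1
  Creativity 98 × 0.16 = 15.68
  Originality 66.5 × 0.15 = 9.975
  Presentation 88 × 0.34 = 29.92
  Execution 75 × 0.07 = 5.25
Sum = 84.475
84.475 is ≥ 66.5 and < 85 → Proficient

Proficient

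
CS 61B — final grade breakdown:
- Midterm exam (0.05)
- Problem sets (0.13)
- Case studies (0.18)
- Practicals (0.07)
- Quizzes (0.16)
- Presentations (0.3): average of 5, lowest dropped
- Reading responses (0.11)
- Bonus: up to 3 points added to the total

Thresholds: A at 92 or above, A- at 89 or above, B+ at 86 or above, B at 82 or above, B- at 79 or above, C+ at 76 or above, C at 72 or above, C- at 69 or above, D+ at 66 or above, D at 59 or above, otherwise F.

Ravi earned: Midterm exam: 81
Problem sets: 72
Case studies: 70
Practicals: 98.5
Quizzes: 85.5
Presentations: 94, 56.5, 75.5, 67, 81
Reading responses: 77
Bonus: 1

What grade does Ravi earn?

Presentations: drop 56.5 → average of remaining 4 = 317.5/4 = 79.375
Weighted total:
  Midterm exam 81 × 0.05 = 4.05
  Problem sets 72 × 0.13 = 9.36
  Case studies 70 × 0.18 = 12.6
  Practicals 98.5 × 0.07 = 6.895
  Quizzes 85.5 × 0.16 = 13.68
  Presentations 79.375 × 0.3 = 23.8125
  Reading responses 77 × 0.11 = 8.47
Sum = 78.8675
Bonus: 78.8675 + 1 = 79.8675
79.8675 is ≥ 79 and < 82 → B-

B-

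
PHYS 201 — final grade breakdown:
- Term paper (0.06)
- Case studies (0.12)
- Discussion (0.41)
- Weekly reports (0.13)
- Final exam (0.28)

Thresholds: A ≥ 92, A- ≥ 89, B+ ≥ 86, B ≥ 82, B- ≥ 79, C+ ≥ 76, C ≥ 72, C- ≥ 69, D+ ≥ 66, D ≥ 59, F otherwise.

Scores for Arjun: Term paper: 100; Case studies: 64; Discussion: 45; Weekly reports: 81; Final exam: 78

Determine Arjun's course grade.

Weighted total:
  Term paper 100 × 0.06 = 6
  Case studies 64 × 0.12 = 7.68
  Discussion 45 × 0.41 = 18.45
  Weekly reports 81 × 0.13 = 10.53
  Final exam 78 × 0.28 = 21.84
Sum = 64.5
64.5 is ≥ 59 and < 66 → D

D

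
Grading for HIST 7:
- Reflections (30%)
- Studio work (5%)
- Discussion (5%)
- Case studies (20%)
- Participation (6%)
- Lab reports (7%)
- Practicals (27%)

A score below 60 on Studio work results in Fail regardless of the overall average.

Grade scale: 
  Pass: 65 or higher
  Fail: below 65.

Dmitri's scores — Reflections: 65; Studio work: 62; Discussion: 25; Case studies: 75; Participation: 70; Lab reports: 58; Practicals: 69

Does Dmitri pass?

Studio work score 62 ≥ 60: minimum met.
Weighted total:
  Reflections 65 × 0.3 = 19.5
  Studio work 62 × 0.05 = 3.1
  Discussion 25 × 0.05 = 1.25
  Case studies 75 × 0.2 = 15
  Participation 70 × 0.06 = 4.2
  Lab reports 58 × 0.07 = 4.06
  Practicals 69 × 0.27 = 18.63
Sum = 65.74
65.74 ≥ 65 → Pass

Pass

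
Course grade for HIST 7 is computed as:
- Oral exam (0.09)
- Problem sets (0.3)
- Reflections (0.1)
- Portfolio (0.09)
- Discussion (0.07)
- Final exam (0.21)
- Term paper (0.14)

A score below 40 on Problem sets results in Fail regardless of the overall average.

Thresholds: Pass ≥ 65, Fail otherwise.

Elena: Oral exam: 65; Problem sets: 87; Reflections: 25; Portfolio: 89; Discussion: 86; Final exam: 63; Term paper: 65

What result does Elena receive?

Problem sets score 87 ≥ 40: minimum met.
Weighted total:
  Oral exam 65 × 0.09 = 5.85
  Problem sets 87 × 0.3 = 26.1
  Reflections 25 × 0.1 = 2.5
  Portfolio 89 × 0.09 = 8.01
  Discussion 86 × 0.07 = 6.02
  Final exam 63 × 0.21 = 13.23
  Term paper 65 × 0.14 = 9.1
Sum = 70.81
70.81 ≥ 65 → Pass

Pass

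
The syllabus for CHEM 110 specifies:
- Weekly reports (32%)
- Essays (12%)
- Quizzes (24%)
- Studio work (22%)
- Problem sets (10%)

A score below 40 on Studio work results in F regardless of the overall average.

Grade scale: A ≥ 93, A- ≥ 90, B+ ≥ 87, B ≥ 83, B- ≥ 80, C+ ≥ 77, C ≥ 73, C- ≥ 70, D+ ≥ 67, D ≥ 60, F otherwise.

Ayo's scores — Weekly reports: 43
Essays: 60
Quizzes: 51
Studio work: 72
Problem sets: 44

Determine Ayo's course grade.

F

Studio work score 72 ≥ 40: minimum met.
Weighted total:
  Weekly reports 43 × 0.32 = 13.76
  Essays 60 × 0.12 = 7.2
  Quizzes 51 × 0.24 = 12.24
  Studio work 72 × 0.22 = 15.84
  Problem sets 44 × 0.1 = 4.4
Sum = 53.44
53.44 < 60 → F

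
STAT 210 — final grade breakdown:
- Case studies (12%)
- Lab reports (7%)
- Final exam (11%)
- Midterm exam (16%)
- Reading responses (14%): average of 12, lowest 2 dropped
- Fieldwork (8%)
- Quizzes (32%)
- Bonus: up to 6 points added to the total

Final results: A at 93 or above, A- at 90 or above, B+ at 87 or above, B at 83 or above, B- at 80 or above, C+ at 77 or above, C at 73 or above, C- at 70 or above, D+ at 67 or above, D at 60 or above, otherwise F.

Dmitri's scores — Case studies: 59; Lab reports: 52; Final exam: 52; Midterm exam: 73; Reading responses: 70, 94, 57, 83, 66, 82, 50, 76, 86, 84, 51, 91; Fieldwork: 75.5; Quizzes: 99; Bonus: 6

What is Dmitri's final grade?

Reading responses: drop 50, 51 → average of remaining 10 = 789/10 = 78.9
Weighted total:
  Case studies 59 × 0.12 = 7.08
  Lab reports 52 × 0.07 = 3.64
  Final exam 52 × 0.11 = 5.72
  Midterm exam 73 × 0.16 = 11.68
  Reading responses 78.9 × 0.14 = 11.046
  Fieldwork 75.5 × 0.08 = 6.04
  Quizzes 99 × 0.32 = 31.68
Sum = 76.886
Bonus: 76.886 + 6 = 82.886
82.886 is ≥ 80 and < 83 → B-

B-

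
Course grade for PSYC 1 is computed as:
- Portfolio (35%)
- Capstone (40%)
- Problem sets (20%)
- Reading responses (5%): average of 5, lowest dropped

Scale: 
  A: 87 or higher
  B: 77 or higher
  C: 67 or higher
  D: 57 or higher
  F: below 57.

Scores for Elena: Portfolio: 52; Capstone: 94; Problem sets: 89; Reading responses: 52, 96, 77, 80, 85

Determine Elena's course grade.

B

Reading responses: drop 52 → average of remaining 4 = 338/4 = 84.5
Weighted total:
  Portfolio 52 × 0.35 = 18.2
  Capstone 94 × 0.4 = 37.6
  Problem sets 89 × 0.2 = 17.8
  Reading responses 84.5 × 0.05 = 4.225
Sum = 77.825
77.825 is ≥ 77 and < 87 → B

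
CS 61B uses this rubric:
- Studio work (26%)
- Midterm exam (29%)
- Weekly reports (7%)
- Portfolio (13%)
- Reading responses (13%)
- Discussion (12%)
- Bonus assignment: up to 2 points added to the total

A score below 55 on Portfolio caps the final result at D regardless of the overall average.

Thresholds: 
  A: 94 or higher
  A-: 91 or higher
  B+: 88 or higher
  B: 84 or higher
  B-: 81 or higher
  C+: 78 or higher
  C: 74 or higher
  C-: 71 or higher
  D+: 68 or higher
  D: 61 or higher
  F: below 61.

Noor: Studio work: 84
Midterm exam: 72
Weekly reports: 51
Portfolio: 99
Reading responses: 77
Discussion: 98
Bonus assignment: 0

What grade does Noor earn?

Portfolio score 99 ≥ 55: minimum met.
Weighted total:
  Studio work 84 × 0.26 = 21.84
  Midterm exam 72 × 0.29 = 20.88
  Weekly reports 51 × 0.07 = 3.57
  Portfolio 99 × 0.13 = 12.87
  Reading responses 77 × 0.13 = 10.01
  Discussion 98 × 0.12 = 11.76
Sum = 80.93
Bonus assignment: 80.93 + 0 = 80.93
80.93 is ≥ 78 and < 81 → C+

C+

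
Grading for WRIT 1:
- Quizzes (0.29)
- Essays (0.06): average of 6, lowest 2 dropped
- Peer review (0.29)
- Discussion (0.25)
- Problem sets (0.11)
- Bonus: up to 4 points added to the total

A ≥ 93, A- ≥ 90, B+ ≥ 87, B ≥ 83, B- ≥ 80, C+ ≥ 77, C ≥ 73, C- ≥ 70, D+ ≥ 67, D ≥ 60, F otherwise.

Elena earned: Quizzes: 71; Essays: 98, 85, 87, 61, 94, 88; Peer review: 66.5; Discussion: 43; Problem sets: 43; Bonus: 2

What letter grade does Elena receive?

D

Essays: drop 61, 85 → average of remaining 4 = 367/4 = 91.75
Weighted total:
  Quizzes 71 × 0.29 = 20.59
  Essays 91.75 × 0.06 = 5.505
  Peer review 66.5 × 0.29 = 19.285
  Discussion 43 × 0.25 = 10.75
  Problem sets 43 × 0.11 = 4.73
Sum = 60.86
Bonus: 60.86 + 2 = 62.86
62.86 is ≥ 60 and < 67 → D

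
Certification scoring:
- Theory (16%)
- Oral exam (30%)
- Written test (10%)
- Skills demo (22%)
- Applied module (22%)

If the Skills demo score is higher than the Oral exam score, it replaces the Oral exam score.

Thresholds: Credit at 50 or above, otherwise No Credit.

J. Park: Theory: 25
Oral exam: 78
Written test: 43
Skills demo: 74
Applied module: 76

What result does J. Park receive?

Credit

Skills demo (74) ≤ Oral exam (78), so Oral exam stays at 78.
Weighted total:
  Theory 25 × 0.16 = 4
  Oral exam 78 × 0.3 = 23.4
  Written test 43 × 0.1 = 4.3
  Skills demo 74 × 0.22 = 16.28
  Applied module 76 × 0.22 = 16.72
Sum = 64.7
64.7 ≥ 50 → Credit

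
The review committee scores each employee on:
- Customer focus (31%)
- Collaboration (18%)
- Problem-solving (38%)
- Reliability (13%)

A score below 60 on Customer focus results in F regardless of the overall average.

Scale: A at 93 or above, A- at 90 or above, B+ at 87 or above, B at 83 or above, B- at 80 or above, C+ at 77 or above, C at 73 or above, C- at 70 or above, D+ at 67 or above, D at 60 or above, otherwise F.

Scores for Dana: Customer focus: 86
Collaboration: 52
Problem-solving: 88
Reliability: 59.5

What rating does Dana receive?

Customer focus score 86 ≥ 60: minimum met.
Weighted total:
  Customer focus 86 × 0.31 = 26.66
  Collaboration 52 × 0.18 = 9.36
  Problem-solving 88 × 0.38 = 33.44
  Reliability 59.5 × 0.13 = 7.735
Sum = 77.195
77.195 is ≥ 77 and < 80 → C+

C+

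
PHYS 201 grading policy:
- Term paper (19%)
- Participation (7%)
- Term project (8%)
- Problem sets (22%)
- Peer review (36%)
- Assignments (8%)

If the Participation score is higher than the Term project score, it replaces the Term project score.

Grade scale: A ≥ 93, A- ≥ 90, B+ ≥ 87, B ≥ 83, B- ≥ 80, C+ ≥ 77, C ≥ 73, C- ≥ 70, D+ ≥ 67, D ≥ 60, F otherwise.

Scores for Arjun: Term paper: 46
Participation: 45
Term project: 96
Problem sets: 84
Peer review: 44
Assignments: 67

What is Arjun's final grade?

Participation (45) ≤ Term project (96), so Term project stays at 96.
Weighted total:
  Term paper 46 × 0.19 = 8.74
  Participation 45 × 0.07 = 3.15
  Term project 96 × 0.08 = 7.68
  Problem sets 84 × 0.22 = 18.48
  Peer review 44 × 0.36 = 15.84
  Assignments 67 × 0.08 = 5.36
Sum = 59.25
59.25 < 60 → F

F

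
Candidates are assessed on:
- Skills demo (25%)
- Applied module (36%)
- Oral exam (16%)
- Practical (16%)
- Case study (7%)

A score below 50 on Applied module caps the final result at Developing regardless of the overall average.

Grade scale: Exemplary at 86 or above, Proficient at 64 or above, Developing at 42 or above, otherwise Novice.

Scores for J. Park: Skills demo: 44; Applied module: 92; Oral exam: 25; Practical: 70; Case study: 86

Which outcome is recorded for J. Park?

Proficient

Applied module score 92 ≥ 50: minimum met.
Weighted total:
  Skills demo 44 × 0.25 = 11
  Applied module 92 × 0.36 = 33.12
  Oral exam 25 × 0.16 = 4
  Practical 70 × 0.16 = 11.2
  Case study 86 × 0.07 = 6.02
Sum = 65.34
65.34 is ≥ 64 and < 86 → Proficient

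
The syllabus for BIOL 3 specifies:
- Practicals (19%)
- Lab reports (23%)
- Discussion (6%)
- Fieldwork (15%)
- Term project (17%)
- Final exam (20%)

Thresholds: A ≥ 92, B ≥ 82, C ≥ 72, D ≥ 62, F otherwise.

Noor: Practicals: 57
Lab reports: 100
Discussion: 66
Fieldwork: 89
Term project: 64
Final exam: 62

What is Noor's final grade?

Weighted total:
  Practicals 57 × 0.19 = 10.83
  Lab reports 100 × 0.23 = 23
  Discussion 66 × 0.06 = 3.96
  Fieldwork 89 × 0.15 = 13.35
  Term project 64 × 0.17 = 10.88
  Final exam 62 × 0.2 = 12.4
Sum = 74.42
74.42 is ≥ 72 and < 82 → C

C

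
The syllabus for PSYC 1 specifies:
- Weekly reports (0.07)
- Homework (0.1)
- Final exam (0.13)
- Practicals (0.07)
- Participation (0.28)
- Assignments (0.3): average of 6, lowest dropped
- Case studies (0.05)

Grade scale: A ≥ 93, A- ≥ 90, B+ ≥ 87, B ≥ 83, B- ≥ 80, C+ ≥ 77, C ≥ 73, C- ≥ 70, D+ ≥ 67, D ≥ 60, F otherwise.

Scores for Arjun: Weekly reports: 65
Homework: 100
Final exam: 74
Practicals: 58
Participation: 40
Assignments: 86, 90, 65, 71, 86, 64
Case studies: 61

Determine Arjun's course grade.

Assignments: drop 64 → average of remaining 5 = 398/5 = 79.6
Weighted total:
  Weekly reports 65 × 0.07 = 4.55
  Homework 100 × 0.1 = 10
  Final exam 74 × 0.13 = 9.62
  Practicals 58 × 0.07 = 4.06
  Participation 40 × 0.28 = 11.2
  Assignments 79.6 × 0.3 = 23.88
  Case studies 61 × 0.05 = 3.05
Sum = 66.36
66.36 is ≥ 60 and < 67 → D

D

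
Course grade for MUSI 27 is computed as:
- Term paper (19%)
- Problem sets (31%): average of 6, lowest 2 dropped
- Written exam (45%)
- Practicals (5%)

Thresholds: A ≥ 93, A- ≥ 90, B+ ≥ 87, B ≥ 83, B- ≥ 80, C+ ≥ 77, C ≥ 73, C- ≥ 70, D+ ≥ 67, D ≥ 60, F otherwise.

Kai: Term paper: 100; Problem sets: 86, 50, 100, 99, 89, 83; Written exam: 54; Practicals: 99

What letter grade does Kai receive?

C+

Problem sets: drop 50, 83 → average of remaining 4 = 374/4 = 93.5
Weighted total:
  Term paper 100 × 0.19 = 19
  Problem sets 93.5 × 0.31 = 28.985
  Written exam 54 × 0.45 = 24.3
  Practicals 99 × 0.05 = 4.95
Sum = 77.235
77.235 is ≥ 77 and < 80 → C+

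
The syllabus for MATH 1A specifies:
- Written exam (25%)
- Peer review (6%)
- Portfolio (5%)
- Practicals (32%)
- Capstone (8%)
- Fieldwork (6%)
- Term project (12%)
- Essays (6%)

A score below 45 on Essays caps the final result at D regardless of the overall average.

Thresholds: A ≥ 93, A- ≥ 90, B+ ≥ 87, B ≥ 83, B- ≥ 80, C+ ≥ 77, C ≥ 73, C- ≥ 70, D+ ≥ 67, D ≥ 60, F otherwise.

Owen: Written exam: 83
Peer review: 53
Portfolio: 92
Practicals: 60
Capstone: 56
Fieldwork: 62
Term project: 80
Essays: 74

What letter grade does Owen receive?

Essays score 74 ≥ 45: minimum met.
Weighted total:
  Written exam 83 × 0.25 = 20.75
  Peer review 53 × 0.06 = 3.18
  Portfolio 92 × 0.05 = 4.6
  Practicals 60 × 0.32 = 19.2
  Capstone 56 × 0.08 = 4.48
  Fieldwork 62 × 0.06 = 3.72
  Term project 80 × 0.12 = 9.6
  Essays 74 × 0.06 = 4.44
Sum = 69.97
69.97 is ≥ 67 and < 70 → D+

D+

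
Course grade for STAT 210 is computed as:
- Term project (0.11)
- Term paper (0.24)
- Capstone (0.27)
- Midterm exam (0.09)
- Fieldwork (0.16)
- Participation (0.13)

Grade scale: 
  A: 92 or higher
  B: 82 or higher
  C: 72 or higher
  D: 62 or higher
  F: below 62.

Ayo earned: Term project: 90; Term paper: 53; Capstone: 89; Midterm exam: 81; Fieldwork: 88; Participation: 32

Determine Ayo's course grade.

C

Weighted total:
  Term project 90 × 0.11 = 9.9
  Term paper 53 × 0.24 = 12.72
  Capstone 89 × 0.27 = 24.03
  Midterm exam 81 × 0.09 = 7.29
  Fieldwork 88 × 0.16 = 14.08
  Participation 32 × 0.13 = 4.16
Sum = 72.18
72.18 is ≥ 72 and < 82 → C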